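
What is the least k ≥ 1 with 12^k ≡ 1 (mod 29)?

By Lagrange's theorem, ord_29(12) divides φ(29) = 29 − 1 = 28 = 2^2 · 7.
Divisors of 28: 1, 2, 4, 7, 14, 28.
Evaluate successive powers at the divisors of 28:
12^1 ≡ 12 (mod 29)
12^2 ≡ 28 (mod 29)
12^4 ≡ 1 (mod 29) ✓
So ord_29(12) = 4.

4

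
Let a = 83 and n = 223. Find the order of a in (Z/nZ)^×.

Since 83 ∈ (Z/223Z)^×, its order divides φ(223) = 223 − 1 = 222 = 2 · 3 · 37.
Divisors of 222: 1, 2, 3, 6, 37, 74, 111, 222.
Evaluate successive powers at the divisors of 222:
83^1 ≡ 83
83^2 ≡ 199
83^3 ≡ 15
83^6 ≡ 2
83^37 ≡ 183
83^74 ≡ 39
83^111 ≡ 1
Hence ord(83) = 111.

111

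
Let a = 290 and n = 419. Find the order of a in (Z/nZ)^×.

The order of 290 must divide φ(419) = 419 − 1 = 418 = 2 · 11 · 19.
Divisors of 418: 1, 2, 11, 19, 22, 38, 209, 418.
Compute 290^d (mod 419) for the divisors d until we hit 1:
290^1 ≡ 290
290^2 ≡ 300
290^11 ≡ 418
290^19 ≡ 317
290^22 ≡ 1
Therefore the multiplicative order of 290 modulo 419 is 22.

22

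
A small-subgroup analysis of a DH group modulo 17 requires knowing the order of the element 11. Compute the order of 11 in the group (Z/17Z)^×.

16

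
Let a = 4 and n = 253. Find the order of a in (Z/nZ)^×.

By Lagrange's theorem, ord_253(4) divides φ(253) = φ(11·23) = (11−1)·(23−1) = 10·22 = 220 = 2^2 · 5 · 11.
Divisors of 220: 1, 2, 4, 5, 10, 11, 20, 22, 44, 55, 110, 220.
Check 4^d mod 253 for each divisor in increasing order:
4^1 ≡ 4
4^2 ≡ 16
4^4 ≡ 3
4^5 ≡ 12
4^10 ≡ 144
4^11 ≡ 70
4^20 ≡ 243
4^22 ≡ 93
4^44 ≡ 47
4^55 ≡ 1
Therefore the multiplicative order of 4 modulo 253 is 55.

55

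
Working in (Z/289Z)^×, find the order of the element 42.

By Lagrange's theorem, ord_289(42) divides φ(289) = φ(17^2) = 17·(17−1) = 272 = 2^4 · 17.
Divisors of 272: 1, 2, 4, 8, 16, 17, 34, 68, 136, 272.
Evaluate successive powers at the divisors of 272:
42^1 ≡ 42
42^2 ≡ 30
42^4 ≡ 33
42^8 ≡ 222
42^16 ≡ 154
42^17 ≡ 110
42^34 ≡ 251
42^68 ≡ 288
42^136 ≡ 1
So ord_289(42) = 136.

136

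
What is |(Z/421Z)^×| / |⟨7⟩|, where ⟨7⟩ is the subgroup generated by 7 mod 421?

6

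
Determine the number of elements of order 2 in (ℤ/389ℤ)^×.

φ(389) = 389 − 1 = 388 = 2^2 · 97.
(Z/389Z)^× is cyclic (|G| = 388); a cyclic group of order m has exactly φ(d) elements of each order d | m, and none otherwise.
2 | 388, and φ(2) = 2 − 1 = 1.

1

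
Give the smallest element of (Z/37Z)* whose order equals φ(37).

φ(37) = 37 − 1 = 36 = 2^2 · 3^2.
g is a primitive root iff g^(36/q) ≢ 1 (mod 37) for each prime q ∈ {2, 3}.
g = 2: 2^18 ≡ 36; 2^12 ≡ 26 — none is 1, so 2 is a primitive root.
Hence the least primitive root of 37 is 2.

2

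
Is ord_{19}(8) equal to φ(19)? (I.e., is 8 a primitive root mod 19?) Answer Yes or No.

No

φ(19) = 19 − 1 = 18 = 2 · 3^2.
It suffices to check that the order of 8 is not a proper divisor of 18: compute 8^(18/q) for q ∈ {2, 3}.
8^9 ≡ 18 (mod 19)  [q = 2: ≢ 1 ✓]
8^6 ≡ 1 (mod 19)  [q = 3: ≡ 1 ✗]
8^6 ≡ 1 shows ord(8) | 6, strictly less than φ(19); not a primitive root.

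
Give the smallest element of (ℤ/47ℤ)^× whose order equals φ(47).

φ(47) = 47 − 1 = 46 = 2 · 23.
g is a primitive root iff g^(46/q) ≢ 1 (mod 47) for each prime q ∈ {2, 23}.
g = 2: 2^23 ≡ 1 — hits 1, so not a primitive root.
g = 3: 3^23 ≡ 1 — hits 1, so not a primitive root.
g = 4: 4^23 ≡ 1 — hits 1, so not a primitive root.
g = 5: 5^23 ≡ 46; 5^2 ≡ 25 — none is 1, so 5 is a primitive root.
The smallest primitive root modulo 47 is 5.

5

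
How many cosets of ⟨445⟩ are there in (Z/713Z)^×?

2

Since 445 ∈ (Z/713Z)^×, its order divides φ(713) = φ(23·31) = (23−1)·(31−1) = 22·30 = 660 = 2^2 · 3 · 5 · 11.
Divisors of 660: 1, 2, 3, 4, 5, 6, 10, 11, 12, 15, 20, 22, 30, 33, 44, 55, 60, 66, 110, 132, 165, 220, 330, 660.
Compute 445^d (mod 713) for the divisors d until we hit 1:
445^1 ≡ 445 (mod 713)
445^2 ≡ 524 (mod 713)
445^3 ≡ 29 (mod 713)
445^4 ≡ 71 (mod 713)
445^5 ≡ 223 (mod 713)
445^6 ≡ 128 (mod 713)
445^10 ≡ 532 (mod 713)
445^11 ≡ 24 (mod 713)
445^12 ≡ 698 (mod 713)
445^15 ≡ 278 (mod 713)
445^20 ≡ 676 (mod 713)
445^22 ≡ 576 (mod 713)
445^30 ≡ 280 (mod 713)
445^33 ≡ 277 (mod 713)
445^44 ≡ 231 (mod 713)
445^55 ≡ 553 (mod 713)
445^60 ≡ 683 (mod 713)
445^66 ≡ 438 (mod 713)
445^110 ≡ 645 (mod 713)
445^132 ≡ 47 (mod 713)
445^165 ≡ 185 (mod 713)
445^220 ≡ 346 (mod 713)
445^330 ≡ 1 (mod 713) ✓
So ord_713(445) = 330, hence |⟨445⟩| = 330.
Index = |(Z/713Z)^×| / |⟨445⟩| = 660 / 330 = 2.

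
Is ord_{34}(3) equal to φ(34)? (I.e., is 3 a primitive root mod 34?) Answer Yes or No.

φ(34) = φ(2)·φ(17) = 1·16 = 16 = 2^4.
Test 3^(16/q) mod 34 for each prime factor q of 16:
3^8 ≡ 33 (mod 34)  [q = 2: ≢ 1 ✓]
All checks pass, so 3 has order 16 and is a primitive root modulo 34.

Yes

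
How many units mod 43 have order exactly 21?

12

φ(43) = 43 − 1 = 42 = 2 · 3 · 7.
In a cyclic group of order 42, there are φ(d) elements of order d for each divisor d of 42, and zero for non-divisors.
21 = 3 · 7 divides 42, and φ(21) = 12.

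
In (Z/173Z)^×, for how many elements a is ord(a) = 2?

1

φ(173) = 173 − 1 = 172 = 2^2 · 43.
Since (Z/173Z)^× is cyclic of order 172, the number of elements of order d is φ(d) when d | 172 and 0 otherwise.
2 | 172, and φ(2) = 2 − 1 = 1.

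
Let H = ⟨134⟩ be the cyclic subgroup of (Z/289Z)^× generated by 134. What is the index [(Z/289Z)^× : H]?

34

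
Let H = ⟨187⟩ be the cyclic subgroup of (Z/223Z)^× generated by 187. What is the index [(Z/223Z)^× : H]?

ord(187) | φ(223) = 223 − 1 = 222 = 2 · 3 · 37.
Divisors of 222: 1, 2, 3, 6, 37, 74, 111, 222.
Check 187^d mod 223 for each divisor in increasing order:
187^1 ≡ 187
187^2 ≡ 181
187^3 ≡ 174
187^6 ≡ 171
187^37 ≡ 40
187^74 ≡ 39
187^111 ≡ 222
187^222 ≡ 1
Thus |⟨187⟩| = ord(187) = 222.
Index = |(Z/223Z)^×| / |⟨187⟩| = 222 / 222 = 1.

1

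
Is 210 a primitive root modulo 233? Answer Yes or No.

No

φ(233) = 233 − 1 = 232 = 2^3 · 29.
It suffices to check that the order of 210 is not a proper divisor of 232: compute 210^(232/q) for q ∈ {2, 29}.
210^116 ≡ 1 (mod 233)  [q = 2: ≡ 1 ✗]
210^8 ≡ 64 (mod 233)  [q = 29: ≢ 1 ✓]
210^116 ≡ 1 shows ord(210) | 116, strictly less than φ(233); not a primitive root.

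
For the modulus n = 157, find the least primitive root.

φ(157) = 157 − 1 = 156 = 2^2 · 3 · 13.
g is a primitive root iff g^(156/q) ≢ 1 (mod 157) for each prime q ∈ {2, 3, 13}.
g = 2: 2^78 ≡ 156; 2^52 ≡ 1 — hits 1, so not a primitive root.
g = 3: 3^78 ≡ 1 — hits 1, so not a primitive root.
g = 4: 4^78 ≡ 1 — hits 1, so not a primitive root.
g = 5: 5^78 ≡ 156; 5^52 ≡ 12; 5^12 ≡ 130 — none is 1, so 5 is a primitive root.
Hence the least primitive root of 157 is 5.

5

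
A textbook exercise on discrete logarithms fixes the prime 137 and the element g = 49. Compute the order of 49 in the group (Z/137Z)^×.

By Lagrange's theorem, ord_137(49) divides φ(137) = 137 − 1 = 136 = 2^3 · 17.
Divisors of 136: 1, 2, 4, 8, 17, 34, 68, 136.
Check 49^d mod 137 for each divisor in increasing order:
49^1 ≡ 49 (mod 137)
49^2 ≡ 72 (mod 137)
49^4 ≡ 115 (mod 137)
49^8 ≡ 73 (mod 137)
49^17 ≡ 136 (mod 137)
49^34 ≡ 1 (mod 137) ✓
Therefore the multiplicative order of 49 modulo 137 is 34.

34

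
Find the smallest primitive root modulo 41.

6

φ(41) = 41 − 1 = 40 = 2^3 · 5.
Test candidates g = 2, 3, … against the prime factors q ∈ {2, 5} of φ(41): g is a generator iff g^(40/q) ≢ 1 for every such q.
g = 2: 2^20 ≡ 1 — hits 1, so not a primitive root.
g = 3: 3^20 ≡ 40; 3^8 ≡ 1 — hits 1, so not a primitive root.
g = 4: 4^20 ≡ 1 — hits 1, so not a primitive root.
g = 5: 5^20 ≡ 1 — hits 1, so not a primitive root.
g = 6: 6^20 ≡ 40; 6^8 ≡ 10 — none is 1, so 6 is a primitive root.
The smallest primitive root modulo 41 is 6.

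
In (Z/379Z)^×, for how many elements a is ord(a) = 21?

φ(379) = 379 − 1 = 378 = 2 · 3^3 · 7.
(Z/379Z)^× is cyclic (|G| = 378); a cyclic group of order m has exactly φ(d) elements of each order d | m, and none otherwise.
21 = 3 · 7 divides 378, and φ(21) = 12.

12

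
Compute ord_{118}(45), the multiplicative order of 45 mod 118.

29

The order of 45 must divide φ(118) = φ(2)·φ(59) = 1·58 = 58 = 2 · 29.
Divisors of 58: 1, 2, 29, 58.
Compute 45^d (mod 118) for the divisors d until we hit 1:
45^1 ≡ 45 (mod 118)
45^2 ≡ 19 (mod 118)
45^29 ≡ 1 (mod 118) ✓
Therefore the multiplicative order of 45 modulo 118 is 29.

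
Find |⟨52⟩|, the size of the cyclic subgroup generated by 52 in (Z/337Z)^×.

7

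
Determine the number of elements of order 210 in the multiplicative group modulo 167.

φ(167) = 167 − 1 = 166 = 2 · 83.
In a cyclic group of order 166, there are φ(d) elements of order d for each divisor d of 166, and zero for non-divisors.
210 does not divide 166, so no element of (Z/167Z)^× has order 210.

0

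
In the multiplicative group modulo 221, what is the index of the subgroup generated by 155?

24

Since 155 ∈ (Z/221Z)^×, its order divides φ(221) = φ(13·17) = (13−1)·(17−1) = 12·16 = 192 = 2^6 · 3.
Divisors of 192: 1, 2, 3, 4, 6, 8, 12, 16, 24, 32, 48, 64, 96, 192.
Test each divisor d:
155^1 ≡ 155 (mod 221)
155^2 ≡ 157 (mod 221)
155^3 ≡ 25 (mod 221)
155^4 ≡ 118 (mod 221)
155^6 ≡ 183 (mod 221)
155^8 ≡ 1 (mod 221) ✓
So ord_221(155) = 8, hence |⟨155⟩| = 8.
The index is φ(221) / ord(155) = 192 / 8 = 24.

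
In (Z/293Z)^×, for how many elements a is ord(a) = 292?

144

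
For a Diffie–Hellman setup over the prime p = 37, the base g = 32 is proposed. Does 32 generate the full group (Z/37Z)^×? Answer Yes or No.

Yes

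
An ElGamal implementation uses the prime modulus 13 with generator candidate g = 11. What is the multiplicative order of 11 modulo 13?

12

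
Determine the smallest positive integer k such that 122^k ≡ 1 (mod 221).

ord(122) | φ(221) = φ(13·17) = (13−1)·(17−1) = 12·16 = 192 = 2^6 · 3.
Divisors of 192: 1, 2, 3, 4, 6, 8, 12, 16, 24, 32, 48, 64, 96, 192.
Compute 122^d (mod 221) for the divisors d until we hit 1:
122^1 ≡ 122 (mod 221)
122^2 ≡ 77 (mod 221)
122^3 ≡ 112 (mod 221)
122^4 ≡ 183 (mod 221)
122^6 ≡ 168 (mod 221)
122^8 ≡ 118 (mod 221)
122^12 ≡ 157 (mod 221)
122^16 ≡ 1 (mod 221) ✓
So ord_221(122) = 16.

16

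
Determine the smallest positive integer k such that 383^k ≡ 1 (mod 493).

56

The order of 383 must divide φ(493) = φ(17·29) = (17−1)·(29−1) = 16·28 = 448 = 2^6 · 7.
Divisors of 448: 1, 2, 4, 7, 8, 14, 16, 28, 32, 56, 64, 112, 224, 448.
Check 383^d mod 493 for each divisor in increasing order:
383^1 ≡ 383
383^2 ≡ 268
383^4 ≡ 339
383^7 ≡ 376
383^8 ≡ 52
383^14 ≡ 378
383^16 ≡ 239
383^28 ≡ 407
383^32 ≡ 426
383^56 ≡ 1
Hence ord(383) = 56.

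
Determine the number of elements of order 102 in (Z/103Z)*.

32

φ(103) = 103 − 1 = 102 = 2 · 3 · 17.
(Z/103Z)^× is cyclic (|G| = 102); a cyclic group of order m has exactly φ(d) elements of each order d | m, and none otherwise.
102 = 2 · 3 · 17 divides 102, and φ(102) = 32.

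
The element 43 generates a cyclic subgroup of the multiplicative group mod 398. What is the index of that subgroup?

22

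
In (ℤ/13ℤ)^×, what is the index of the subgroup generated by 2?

1

The order of 2 must divide φ(13) = 13 − 1 = 12 = 2^2 · 3.
Divisors of 12: 1, 2, 3, 4, 6, 12.
Test each divisor d:
2^1 ≡ 2
2^2 ≡ 4
2^3 ≡ 8
2^4 ≡ 3
2^6 ≡ 12
2^12 ≡ 1
The order of 2 is 12, so the subgroup it generates has 12 elements.
The index is φ(13) / ord(2) = 12 / 12 = 1.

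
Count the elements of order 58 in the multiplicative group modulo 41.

0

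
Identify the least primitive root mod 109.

6

φ(109) = 109 − 1 = 108 = 2^2 · 3^3.
g is a primitive root iff g^(108/q) ≢ 1 (mod 109) for each prime q ∈ {2, 3}.
g = 2: 2^54 ≡ 108; 2^36 ≡ 1 — hits 1, so not a primitive root.
g = 3: 3^54 ≡ 1 — hits 1, so not a primitive root.
g = 4: 4^54 ≡ 1 — hits 1, so not a primitive root.
g = 5: 5^54 ≡ 1 — hits 1, so not a primitive root.
g = 6: 6^54 ≡ 108; 6^36 ≡ 63 — none is 1, so 6 is a primitive root.
So 6 is the smallest generator of (Z/109Z)^×.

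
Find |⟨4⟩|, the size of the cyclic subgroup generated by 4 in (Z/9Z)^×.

3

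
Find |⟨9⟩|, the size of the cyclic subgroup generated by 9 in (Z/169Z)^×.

Since 9 ∈ (Z/169Z)^×, its order divides φ(169) = φ(13^2) = 13·(13−1) = 156 = 2^2 · 3 · 13.
Divisors of 156: 1, 2, 3, 4, 6, 12, 13, 26, 39, 52, 78, 156.
Compute 9^d (mod 169) for the divisors d until we hit 1:
9^1 ≡ 9 (mod 169)
9^2 ≡ 81 (mod 169)
9^3 ≡ 53 (mod 169)
9^4 ≡ 139 (mod 169)
9^6 ≡ 105 (mod 169)
9^12 ≡ 40 (mod 169)
9^13 ≡ 22 (mod 169)
9^26 ≡ 146 (mod 169)
9^39 ≡ 1 (mod 169) ✓
Hence ord(9) = 39.

39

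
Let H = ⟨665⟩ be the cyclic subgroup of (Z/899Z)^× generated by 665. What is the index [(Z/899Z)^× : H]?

By Lagrange's theorem, ord_899(665) divides φ(899) = φ(29·31) = (29−1)·(31−1) = 28·30 = 840 = 2^3 · 3 · 5 · 7.
Divisors of 840: 1, 2, 3, 4, 5, 6, 7, 8, 10, 12, 14, 15, 20, 21, 24, 28, 30, 35, 40, 42, 56, 60, 70, 84, 105, 120, 140, 168, 210, 280, 420, 840.
Compute 665^d (mod 899) for the divisors d until we hit 1:
665^1 ≡ 665 (mod 899)
665^2 ≡ 816 (mod 899)
665^3 ≡ 543 (mod 899)
665^4 ≡ 596 (mod 899)
665^5 ≡ 780 (mod 899)
665^6 ≡ 876 (mod 899)
665^7 ≡ 887 (mod 899)
665^8 ≡ 111 (mod 899)
665^10 ≡ 676 (mod 899)
665^12 ≡ 529 (mod 899)
665^14 ≡ 144 (mod 899)
665^15 ≡ 466 (mod 899)
665^20 ≡ 284 (mod 899)
665^21 ≡ 70 (mod 899)
665^24 ≡ 252 (mod 899)
665^28 ≡ 59 (mod 899)
665^30 ≡ 497 (mod 899)
665^35 ≡ 191 (mod 899)
665^40 ≡ 645 (mod 899)
665^42 ≡ 405 (mod 899)
665^56 ≡ 784 (mod 899)
665^60 ≡ 683 (mod 899)
665^70 ≡ 521 (mod 899)
665^84 ≡ 407 (mod 899)
665^105 ≡ 621 (mod 899)
665^120 ≡ 807 (mod 899)
665^140 ≡ 842 (mod 899)
665^168 ≡ 233 (mod 899)
665^210 ≡ 869 (mod 899)
665^280 ≡ 552 (mod 899)
665^420 ≡ 1 (mod 899) ✓
Thus |⟨665⟩| = ord(665) = 420.
Index = |(Z/899Z)^×| / |⟨665⟩| = 840 / 420 = 2.

2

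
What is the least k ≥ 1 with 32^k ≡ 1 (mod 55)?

4

The order of 32 must divide φ(55) = φ(5·11) = (5−1)·(11−1) = 4·10 = 40 = 2^3 · 5.
Divisors of 40: 1, 2, 4, 5, 8, 10, 20, 40.
Evaluate successive powers at the divisors of 40:
32^1 ≡ 32 (mod 55)
32^2 ≡ 34 (mod 55)
32^4 ≡ 1 (mod 55) ✓
Therefore the multiplicative order of 32 modulo 55 is 4.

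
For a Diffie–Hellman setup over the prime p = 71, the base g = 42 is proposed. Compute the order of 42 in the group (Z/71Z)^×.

ord(42) | φ(71) = 71 − 1 = 70 = 2 · 5 · 7.
Divisors of 70: 1, 2, 5, 7, 10, 14, 35, 70.
Test each divisor d:
42^1 ≡ 42 (mod 71)
42^2 ≡ 60 (mod 71)
42^5 ≡ 41 (mod 71)
42^7 ≡ 46 (mod 71)
42^10 ≡ 48 (mod 71)
42^14 ≡ 57 (mod 71)
42^35 ≡ 70 (mod 71)
42^70 ≡ 1 (mod 71) ✓
Therefore the multiplicative order of 42 modulo 71 is 70.

70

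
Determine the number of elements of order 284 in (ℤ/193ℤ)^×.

0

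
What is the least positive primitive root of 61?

φ(61) = 61 − 1 = 60 = 2^2 · 3 · 5.
g is a primitive root iff g^(60/q) ≢ 1 (mod 61) for each prime q ∈ {2, 3, 5}.
g = 2: 2^30 ≡ 60; 2^20 ≡ 47; 2^12 ≡ 9 — none is 1, so 2 is a primitive root.
Hence the least primitive root of 61 is 2.

2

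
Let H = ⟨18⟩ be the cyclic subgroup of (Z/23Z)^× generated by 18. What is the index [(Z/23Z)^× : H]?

2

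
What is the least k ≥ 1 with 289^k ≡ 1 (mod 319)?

Since 289 ∈ (Z/319Z)^×, its order divides φ(319) = φ(11·29) = (11−1)·(29−1) = 10·28 = 280 = 2^3 · 5 · 7.
Divisors of 280: 1, 2, 4, 5, 7, 8, 10, 14, 20, 28, 35, 40, 56, 70, 140, 280.
Evaluate successive powers at the divisors of 280:
289^1 ≡ 289 (mod 319)
289^2 ≡ 262 (mod 319)
289^4 ≡ 59 (mod 319)
289^5 ≡ 144 (mod 319)
289^7 ≡ 86 (mod 319)
289^8 ≡ 291 (mod 319)
289^10 ≡ 1 (mod 319) ✓
Therefore the multiplicative order of 289 modulo 319 is 10.

10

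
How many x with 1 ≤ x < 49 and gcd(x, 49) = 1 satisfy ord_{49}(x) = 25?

0

φ(49) = φ(7^2) = 7·(7−1) = 42 = 2 · 3 · 7.
(Z/49Z)^× is cyclic (|G| = 42); a cyclic group of order m has exactly φ(d) elements of each order d | m, and none otherwise.
Since 25 ∤ 42, the count is 0.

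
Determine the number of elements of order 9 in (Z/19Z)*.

6

φ(19) = 19 − 1 = 18 = 2 · 3^2.
Since (Z/19Z)^× is cyclic of order 18, the number of elements of order d is φ(d) when d | 18 and 0 otherwise.
9 = 3^2 divides 18, and φ(9) = 6.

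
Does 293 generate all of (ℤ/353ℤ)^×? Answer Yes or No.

No

φ(353) = 353 − 1 = 352 = 2^5 · 11.
293 is a primitive root mod 353 iff 293^(φ(353)/q) ≢ 1 for every prime q | φ(353), i.e. q ∈ {2, 11}.
293^176 ≡ 1 (mod 353)  [q = 2: ≡ 1 ✗]
293^32 ≡ 1 (mod 353)  [q = 11: ≡ 1 ✗]
The check at q = 2 fails, so 293 generates a proper subgroup.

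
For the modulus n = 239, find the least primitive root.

7

φ(239) = 239 − 1 = 238 = 2 · 7 · 17.
Test candidates g = 2, 3, … against the prime factors q ∈ {2, 7, 17} of φ(239): g is a generator iff g^(238/q) ≢ 1 for every such q.
g = 2: 2^119 ≡ 1 — hits 1, so not a primitive root.
g = 3: 3^119 ≡ 1 — hits 1, so not a primitive root.
g = 4: 4^119 ≡ 1 — hits 1, so not a primitive root.
g = 5: 5^119 ≡ 1 — hits 1, so not a primitive root.
g = 6: 6^119 ≡ 1 — hits 1, so not a primitive root.
g = 7: 7^119 ≡ 238; 7^34 ≡ 24; 7^14 ≡ 211 — none is 1, so 7 is a primitive root.
The smallest primitive root modulo 239 is 7.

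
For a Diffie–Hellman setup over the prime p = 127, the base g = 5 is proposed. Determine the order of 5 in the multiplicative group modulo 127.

42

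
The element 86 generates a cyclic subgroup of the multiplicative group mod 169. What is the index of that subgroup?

Since 86 ∈ (Z/169Z)^×, its order divides φ(169) = φ(13^2) = 13·(13−1) = 156 = 2^2 · 3 · 13.
Divisors of 156: 1, 2, 3, 4, 6, 12, 13, 26, 39, 52, 78, 156.
Evaluate successive powers at the divisors of 156:
86^1 ≡ 86
86^2 ≡ 129
86^3 ≡ 109
86^4 ≡ 79
86^6 ≡ 51
86^12 ≡ 66
86^13 ≡ 99
86^26 ≡ 168
86^39 ≡ 70
86^52 ≡ 1
Thus |⟨86⟩| = ord(86) = 52.
Index = |(Z/169Z)^×| / |⟨86⟩| = 156 / 52 = 3.

3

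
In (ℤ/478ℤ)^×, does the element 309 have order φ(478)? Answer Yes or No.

Yes

φ(478) = φ(2)·φ(239) = 1·238 = 238 = 2 · 7 · 17.
Test 309^(238/q) mod 478 for each prime factor q of 238:
309^119 ≡ 477 (mod 478)  [q = 2: ≢ 1 ✓]
309^34 ≡ 337 (mod 478)  [q = 7: ≢ 1 ✓]
309^14 ≡ 211 (mod 478)  [q = 17: ≢ 1 ✓]
Every test exponent gives a nontrivial residue, hence 309 generates the full group.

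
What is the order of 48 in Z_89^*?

88

Since 48 ∈ (Z/89Z)^×, its order divides φ(89) = 89 − 1 = 88 = 2^3 · 11.
Divisors of 88: 1, 2, 4, 8, 11, 22, 44, 88.
Check 48^d mod 89 for each divisor in increasing order:
48^1 ≡ 48
48^2 ≡ 79
48^4 ≡ 11
48^8 ≡ 32
48^11 ≡ 37
48^22 ≡ 34
48^44 ≡ 88
48^88 ≡ 1
Therefore the multiplicative order of 48 modulo 89 is 88.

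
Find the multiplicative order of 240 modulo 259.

By Lagrange's theorem, ord_259(240) divides φ(259) = φ(7·37) = (7−1)·(37−1) = 6·36 = 216 = 2^3 · 3^3.
Divisors of 216: 1, 2, 3, 4, 6, 8, 9, 12, 18, 24, 27, 36, 54, 72, 108, 216.
Check 240^d mod 259 for each divisor in increasing order:
240^1 ≡ 240
240^2 ≡ 102
240^3 ≡ 134
240^4 ≡ 44
240^6 ≡ 85
240^8 ≡ 123
240^9 ≡ 253
240^12 ≡ 232
240^18 ≡ 36
240^24 ≡ 211
240^27 ≡ 43
240^36 ≡ 1
Hence ord(240) = 36.

36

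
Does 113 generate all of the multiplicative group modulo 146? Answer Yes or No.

Yes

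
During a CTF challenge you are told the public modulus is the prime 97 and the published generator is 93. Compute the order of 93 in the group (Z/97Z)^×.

By Lagrange's theorem, ord_97(93) divides φ(97) = 97 − 1 = 96 = 2^5 · 3.
Divisors of 96: 1, 2, 3, 4, 6, 8, 12, 16, 24, 32, 48, 96.
Compute 93^d (mod 97) for the divisors d until we hit 1:
93^1 ≡ 93 (mod 97)
93^2 ≡ 16 (mod 97)
93^3 ≡ 33 (mod 97)
93^4 ≡ 62 (mod 97)
93^6 ≡ 22 (mod 97)
93^8 ≡ 61 (mod 97)
93^12 ≡ 96 (mod 97)
93^16 ≡ 35 (mod 97)
93^24 ≡ 1 (mod 97) ✓
Therefore the multiplicative order of 93 modulo 97 is 24.

24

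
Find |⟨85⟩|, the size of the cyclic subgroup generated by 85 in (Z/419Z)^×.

22

Since 85 ∈ (Z/419Z)^×, its order divides φ(419) = 419 − 1 = 418 = 2 · 11 · 19.
Divisors of 418: 1, 2, 11, 19, 22, 38, 209, 418.
Test each divisor d:
85^1 ≡ 85
85^2 ≡ 102
85^11 ≡ 418
85^19 ≡ 406
85^22 ≡ 1
The smallest such exponent is 22, so the order of 85 is 22.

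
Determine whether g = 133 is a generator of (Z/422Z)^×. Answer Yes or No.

φ(422) = φ(2)·φ(211) = 1·210 = 210 = 2 · 3 · 5 · 7.
133 is a primitive root mod 422 iff 133^(φ(422)/q) ≢ 1 for every prime q | φ(422), i.e. q ∈ {2, 3, 5, 7}.
133^105 ≡ 421 (mod 422)  [q = 2: ≢ 1 ✓]
133^70 ≡ 225 (mod 422)  [q = 3: ≢ 1 ✓]
133^42 ≡ 399 (mod 422)  [q = 5: ≢ 1 ✓]
133^30 ≡ 269 (mod 422)  [q = 7: ≢ 1 ✓]
All checks pass, so 133 has order 210 and is a primitive root modulo 422.

Yes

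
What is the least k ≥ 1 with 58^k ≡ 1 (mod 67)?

22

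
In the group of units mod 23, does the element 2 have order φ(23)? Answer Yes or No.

No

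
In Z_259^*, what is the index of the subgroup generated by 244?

6

The order of 244 must divide φ(259) = φ(7·37) = (7−1)·(37−1) = 6·36 = 216 = 2^3 · 3^3.
Divisors of 216: 1, 2, 3, 4, 6, 8, 9, 12, 18, 24, 27, 36, 54, 72, 108, 216.
Evaluate successive powers at the divisors of 216:
244^1 ≡ 244 (mod 259)
244^2 ≡ 225 (mod 259)
244^3 ≡ 251 (mod 259)
244^4 ≡ 120 (mod 259)
244^6 ≡ 64 (mod 259)
244^8 ≡ 155 (mod 259)
244^9 ≡ 6 (mod 259)
244^12 ≡ 211 (mod 259)
244^18 ≡ 36 (mod 259)
244^24 ≡ 232 (mod 259)
244^27 ≡ 216 (mod 259)
244^36 ≡ 1 (mod 259) ✓
So ord_259(244) = 36, hence |⟨244⟩| = 36.
[(Z/259Z)^× : ⟨244⟩] = 216/36 = 6.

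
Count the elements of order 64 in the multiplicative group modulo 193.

32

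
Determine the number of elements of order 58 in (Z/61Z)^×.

0

φ(61) = 61 − 1 = 60 = 2^2 · 3 · 5.
Since (Z/61Z)^× is cyclic of order 60, the number of elements of order d is φ(d) when d | 60 and 0 otherwise.
Since 58 ∤ 60, the count is 0.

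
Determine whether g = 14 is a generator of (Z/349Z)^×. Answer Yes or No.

No

φ(349) = 349 − 1 = 348 = 2^2 · 3 · 29.
14 is a primitive root mod 349 iff 14^(φ(349)/q) ≢ 1 for every prime q | φ(349), i.e. q ∈ {2, 3, 29}.
14^174 ≡ 1 (mod 349)  [q = 2: ≡ 1 ✗]
14^116 ≡ 122 (mod 349)  [q = 3: ≢ 1 ✓]
14^12 ≡ 126 (mod 349)  [q = 29: ≢ 1 ✓]
Since 14^174 ≡ 1, the order of 14 divides 174 < 348, so 14 is not a primitive root.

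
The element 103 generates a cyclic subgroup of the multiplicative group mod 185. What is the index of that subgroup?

12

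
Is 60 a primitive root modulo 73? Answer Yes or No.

Yes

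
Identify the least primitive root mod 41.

φ(41) = 41 − 1 = 40 = 2^3 · 5.
Test candidates g = 2, 3, … against the prime factors q ∈ {2, 5} of φ(41): g is a generator iff g^(40/q) ≢ 1 for every such q.
g = 2: 2^20 ≡ 1 — hits 1, so not a primitive root.
g = 3: 3^20 ≡ 40; 3^8 ≡ 1 — hits 1, so not a primitive root.
g = 4: 4^20 ≡ 1 — hits 1, so not a primitive root.
g = 5: 5^20 ≡ 1 — hits 1, so not a primitive root.
g = 6: 6^20 ≡ 40; 6^8 ≡ 10 — none is 1, so 6 is a primitive root.
So 6 is the smallest generator of (Z/41Z)^×.

6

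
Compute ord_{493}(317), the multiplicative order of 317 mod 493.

112

Since 317 ∈ (Z/493Z)^×, its order divides φ(493) = φ(17·29) = (17−1)·(29−1) = 16·28 = 448 = 2^6 · 7.
Divisors of 448: 1, 2, 4, 7, 8, 14, 16, 28, 32, 56, 64, 112, 224, 448.
Test each divisor d:
317^1 ≡ 317 (mod 493)
317^2 ≡ 410 (mod 493)
317^4 ≡ 480 (mod 493)
317^7 ≡ 394 (mod 493)
317^8 ≡ 169 (mod 493)
317^14 ≡ 434 (mod 493)
317^16 ≡ 460 (mod 493)
317^28 ≡ 30 (mod 493)
317^32 ≡ 103 (mod 493)
317^56 ≡ 407 (mod 493)
317^64 ≡ 256 (mod 493)
317^112 ≡ 1 (mod 493) ✓
Therefore the multiplicative order of 317 modulo 493 is 112.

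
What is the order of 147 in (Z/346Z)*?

Since 147 ∈ (Z/346Z)^×, its order divides φ(346) = φ(2)·φ(173) = 1·172 = 172 = 2^2 · 43.
Divisors of 172: 1, 2, 4, 43, 86, 172.
Evaluate successive powers at the divisors of 172:
147^1 ≡ 147 (mod 346)
147^2 ≡ 157 (mod 346)
147^4 ≡ 83 (mod 346)
147^43 ≡ 253 (mod 346)
147^86 ≡ 345 (mod 346)
147^172 ≡ 1 (mod 346) ✓
Therefore the multiplicative order of 147 modulo 346 is 172.

172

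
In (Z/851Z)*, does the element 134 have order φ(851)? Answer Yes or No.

No

851 = 23 · 37 is a product of two distinct odd primes, so (Z/851Z)^× ≅ (Z/23Z)^× × (Z/37Z)^× is not cyclic.
No primitive root modulo 851 exists; in particular 134 is not one.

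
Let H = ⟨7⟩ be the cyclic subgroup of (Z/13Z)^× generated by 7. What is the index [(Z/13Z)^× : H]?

By Lagrange's theorem, ord_13(7) divides φ(13) = 13 − 1 = 12 = 2^2 · 3.
Divisors of 12: 1, 2, 3, 4, 6, 12.
Evaluate successive powers at the divisors of 12:
7^1 ≡ 7
7^2 ≡ 10
7^3 ≡ 5
7^4 ≡ 9
7^6 ≡ 12
7^12 ≡ 1
Thus |⟨7⟩| = ord(7) = 12.
[(Z/13Z)^× : ⟨7⟩] = 12/12 = 1.

1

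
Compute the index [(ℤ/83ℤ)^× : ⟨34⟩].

1

ord(34) | φ(83) = 83 − 1 = 82 = 2 · 41.
Divisors of 82: 1, 2, 41, 82.
Check 34^d mod 83 for each divisor in increasing order:
34^1 ≡ 34 (mod 83)
34^2 ≡ 77 (mod 83)
34^41 ≡ 82 (mod 83)
34^82 ≡ 1 (mod 83) ✓
So ord_83(34) = 82, hence |⟨34⟩| = 82.
Index = |(Z/83Z)^×| / |⟨34⟩| = 82 / 82 = 1.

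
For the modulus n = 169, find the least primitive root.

2

φ(169) = φ(13^2) = 13·(13−1) = 156 = 2^2 · 3 · 13.
g is a primitive root iff g^(156/q) ≢ 1 (mod 169) for each prime q ∈ {2, 3, 13}.
g = 2: 2^78 ≡ 168; 2^52 ≡ 146; 2^12 ≡ 40 — none is 1, so 2 is a primitive root.
Hence the least primitive root of 169 is 2.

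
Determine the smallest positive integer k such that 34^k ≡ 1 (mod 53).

52

The order of 34 must divide φ(53) = 53 − 1 = 52 = 2^2 · 13.
Divisors of 52: 1, 2, 4, 13, 26, 52.
Evaluate successive powers at the divisors of 52:
34^1 ≡ 34
34^2 ≡ 43
34^4 ≡ 47
34^13 ≡ 23
34^26 ≡ 52
34^52 ≡ 1
Hence ord(34) = 52.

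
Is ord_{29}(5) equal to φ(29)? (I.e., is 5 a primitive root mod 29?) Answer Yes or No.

No

φ(29) = 29 − 1 = 28 = 2^2 · 7.
It suffices to check that the order of 5 is not a proper divisor of 28: compute 5^(28/q) for q ∈ {2, 7}.
5^14 ≡ 1 (mod 29)  [q = 2: ≡ 1 ✗]
5^4 ≡ 16 (mod 29)  [q = 7: ≢ 1 ✓]
The check at q = 2 fails, so 5 generates a proper subgroup.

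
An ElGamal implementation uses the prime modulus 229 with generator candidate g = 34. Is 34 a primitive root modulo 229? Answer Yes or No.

φ(229) = 229 − 1 = 228 = 2^2 · 3 · 19.
It suffices to check that the order of 34 is not a proper divisor of 228: compute 34^(228/q) for q ∈ {2, 3, 19}.
34^114 ≡ 228 (mod 229)  [q = 2: ≢ 1 ✓]
34^76 ≡ 1 (mod 229)  [q = 3: ≡ 1 ✗]
34^12 ≡ 17 (mod 229)  [q = 19: ≢ 1 ✓]
The check at q = 3 fails, so 34 generates a proper subgroup.

No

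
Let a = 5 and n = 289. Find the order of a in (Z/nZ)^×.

272

The order of 5 must divide φ(289) = φ(17^2) = 17·(17−1) = 272 = 2^4 · 17.
Divisors of 272: 1, 2, 4, 8, 16, 17, 34, 68, 136, 272.
Compute 5^d (mod 289) for the divisors d until we hit 1:
5^1 ≡ 5 (mod 289)
5^2 ≡ 25 (mod 289)
5^4 ≡ 47 (mod 289)
5^8 ≡ 186 (mod 289)
5^16 ≡ 205 (mod 289)
5^17 ≡ 158 (mod 289)
5^34 ≡ 110 (mod 289)
5^68 ≡ 251 (mod 289)
5^136 ≡ 288 (mod 289)
5^272 ≡ 1 (mod 289) ✓
So ord_289(5) = 272.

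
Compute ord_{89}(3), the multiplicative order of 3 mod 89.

88

ord(3) | φ(89) = 89 − 1 = 88 = 2^3 · 11.
Divisors of 88: 1, 2, 4, 8, 11, 22, 44, 88.
Evaluate successive powers at the divisors of 88:
3^1 ≡ 3 (mod 89)
3^2 ≡ 9 (mod 89)
3^4 ≡ 81 (mod 89)
3^8 ≡ 64 (mod 89)
3^11 ≡ 37 (mod 89)
3^22 ≡ 34 (mod 89)
3^44 ≡ 88 (mod 89)
3^88 ≡ 1 (mod 89) ✓
Hence ord(3) = 88.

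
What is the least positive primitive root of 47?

5

φ(47) = 47 − 1 = 46 = 2 · 23.
Test candidates g = 2, 3, … against the prime factors q ∈ {2, 23} of φ(47): g is a generator iff g^(46/q) ≢ 1 for every such q.
g = 2: 2^23 ≡ 1 — hits 1, so not a primitive root.
g = 3: 3^23 ≡ 1 — hits 1, so not a primitive root.
g = 4: 4^23 ≡ 1 — hits 1, so not a primitive root.
g = 5: 5^23 ≡ 46; 5^2 ≡ 25 — none is 1, so 5 is a primitive root.
So 5 is the smallest generator of (Z/47Z)^×.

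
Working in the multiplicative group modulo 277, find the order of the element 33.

92

The order of 33 must divide φ(277) = 277 − 1 = 276 = 2^2 · 3 · 23.
Divisors of 276: 1, 2, 3, 4, 6, 12, 23, 46, 69, 92, 138, 276.
Compute 33^d (mod 277) for the divisors d until we hit 1:
33^1 ≡ 33
33^2 ≡ 258
33^3 ≡ 204
33^4 ≡ 84
33^6 ≡ 66
33^12 ≡ 201
33^23 ≡ 217
33^46 ≡ 276
33^69 ≡ 60
33^92 ≡ 1
So ord_277(33) = 92.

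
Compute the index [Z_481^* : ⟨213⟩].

12

By Lagrange's theorem, ord_481(213) divides φ(481) = φ(13·37) = (13−1)·(37−1) = 12·36 = 432 = 2^4 · 3^3.
Divisors of 432: 1, 2, 3, 4, 6, 8, 9, 12, 16, 18, 24, 27, 36, 48, 54, 72, 108, 144, 216, 432.
Test each divisor d:
213^1 ≡ 213 (mod 481)
213^2 ≡ 155 (mod 481)
213^3 ≡ 307 (mod 481)
213^4 ≡ 456 (mod 481)
213^6 ≡ 454 (mod 481)
213^8 ≡ 144 (mod 481)
213^9 ≡ 369 (mod 481)
213^12 ≡ 248 (mod 481)
213^16 ≡ 53 (mod 481)
213^18 ≡ 38 (mod 481)
213^24 ≡ 417 (mod 481)
213^27 ≡ 73 (mod 481)
213^36 ≡ 1 (mod 481) ✓
The order of 213 is 36, so the subgroup it generates has 36 elements.
[(Z/481Z)^× : ⟨213⟩] = 432/36 = 12.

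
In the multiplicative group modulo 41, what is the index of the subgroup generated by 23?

4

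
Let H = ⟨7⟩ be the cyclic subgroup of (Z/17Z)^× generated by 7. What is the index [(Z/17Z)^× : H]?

By Lagrange's theorem, ord_17(7) divides φ(17) = 17 − 1 = 16 = 2^4.
Divisors of 16: 1, 2, 4, 8, 16.
Check 7^d mod 17 for each divisor in increasing order:
7^1 ≡ 7 (mod 17)
7^2 ≡ 15 (mod 17)
7^4 ≡ 4 (mod 17)
7^8 ≡ 16 (mod 17)
7^16 ≡ 1 (mod 17) ✓
Thus |⟨7⟩| = ord(7) = 16.
Index = |(Z/17Z)^×| / |⟨7⟩| = 16 / 16 = 1.

1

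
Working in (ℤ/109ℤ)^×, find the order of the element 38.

ord(38) | φ(109) = 109 − 1 = 108 = 2^2 · 3^3.
Divisors of 108: 1, 2, 3, 4, 6, 9, 12, 18, 27, 36, 54, 108.
Test each divisor d:
38^1 ≡ 38 (mod 109)
38^2 ≡ 27 (mod 109)
38^3 ≡ 45 (mod 109)
38^4 ≡ 75 (mod 109)
38^6 ≡ 63 (mod 109)
38^9 ≡ 1 (mod 109) ✓
Therefore the multiplicative order of 38 modulo 109 is 9.

9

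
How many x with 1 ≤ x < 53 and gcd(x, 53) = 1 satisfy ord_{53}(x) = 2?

1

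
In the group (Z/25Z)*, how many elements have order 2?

1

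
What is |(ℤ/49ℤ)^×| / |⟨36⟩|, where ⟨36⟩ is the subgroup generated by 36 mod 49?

6

By Lagrange's theorem, ord_49(36) divides φ(49) = φ(7^2) = 7·(7−1) = 42 = 2 · 3 · 7.
Divisors of 42: 1, 2, 3, 6, 7, 14, 21, 42.
Check 36^d mod 49 for each divisor in increasing order:
36^1 ≡ 36 (mod 49)
36^2 ≡ 22 (mod 49)
36^3 ≡ 8 (mod 49)
36^6 ≡ 15 (mod 49)
36^7 ≡ 1 (mod 49) ✓
So ord_49(36) = 7, hence |⟨36⟩| = 7.
[(Z/49Z)^× : ⟨36⟩] = 42/7 = 6.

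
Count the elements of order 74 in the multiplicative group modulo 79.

φ(79) = 79 − 1 = 78 = 2 · 3 · 13.
(Z/79Z)^× is cyclic (|G| = 78); a cyclic group of order m has exactly φ(d) elements of each order d | m, and none otherwise.
74 does not divide 78, so no element of (Z/79Z)^× has order 74.

0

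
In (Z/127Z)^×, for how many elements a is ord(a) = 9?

φ(127) = 127 − 1 = 126 = 2 · 3^2 · 7.
(Z/127Z)^× is cyclic (|G| = 126); a cyclic group of order m has exactly φ(d) elements of each order d | m, and none otherwise.
9 = 3^2 divides 126, and φ(9) = 6.

6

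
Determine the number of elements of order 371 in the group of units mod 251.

0

φ(251) = 251 − 1 = 250 = 2 · 5^3.
In a cyclic group of order 250, there are φ(d) elements of order d for each divisor d of 250, and zero for non-divisors.
Since 371 ∤ 250, the count is 0.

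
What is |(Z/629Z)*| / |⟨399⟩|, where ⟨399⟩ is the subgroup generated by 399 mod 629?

24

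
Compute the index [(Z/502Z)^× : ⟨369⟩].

The order of 369 must divide φ(502) = φ(2)·φ(251) = 1·250 = 250 = 2 · 5^3.
Divisors of 250: 1, 2, 5, 10, 25, 50, 125, 250.
Check 369^d mod 502 for each divisor in increasing order:
369^1 ≡ 369 (mod 502)
369^2 ≡ 119 (mod 502)
369^5 ≡ 91 (mod 502)
369^10 ≡ 249 (mod 502)
369^25 ≡ 113 (mod 502)
369^50 ≡ 219 (mod 502)
369^125 ≡ 1 (mod 502) ✓
So ord_502(369) = 125, hence |⟨369⟩| = 125.
The index is φ(502) / ord(369) = 250 / 125 = 2.

2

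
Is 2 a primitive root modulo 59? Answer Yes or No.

φ(59) = 59 − 1 = 58 = 2 · 29.
An element g generates (Z/59Z)^× iff g^(58/q) ≢ 1 (mod 59) for each prime q ∈ {2, 29}.
2^29 ≡ 58 (mod 59)  [q = 2: ≢ 1 ✓]
2^2 ≡ 4 (mod 59)  [q = 29: ≢ 1 ✓]
Every test exponent gives a nontrivial residue, hence 2 generates the full group.

Yes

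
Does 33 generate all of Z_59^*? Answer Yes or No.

φ(59) = 59 − 1 = 58 = 2 · 29.
An element g generates (Z/59Z)^× iff g^(58/q) ≢ 1 (mod 59) for each prime q ∈ {2, 29}.
33^29 ≡ 58 (mod 59)  [q = 2: ≢ 1 ✓]
33^2 ≡ 27 (mod 59)  [q = 29: ≢ 1 ✓]
All checks pass, so 33 has order 58 and is a primitive root modulo 59.

Yes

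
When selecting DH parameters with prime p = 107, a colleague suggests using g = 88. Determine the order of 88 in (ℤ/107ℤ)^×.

106

Since 88 ∈ (Z/107Z)^×, its order divides φ(107) = 107 − 1 = 106 = 2 · 53.
Divisors of 106: 1, 2, 53, 106.
Compute 88^d (mod 107) for the divisors d until we hit 1:
88^1 ≡ 88
88^2 ≡ 40
88^53 ≡ 106
88^106 ≡ 1
The smallest such exponent is 106, so the order of 88 is 106.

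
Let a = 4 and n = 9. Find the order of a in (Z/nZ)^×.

By Lagrange's theorem, ord_9(4) divides φ(9) = φ(3^2) = 3·(3−1) = 6 = 2 · 3.
Divisors of 6: 1, 2, 3, 6.
Check 4^d mod 9 for each divisor in increasing order:
4^1 ≡ 4 (mod 9)
4^2 ≡ 7 (mod 9)
4^3 ≡ 1 (mod 9) ✓
So ord_9(4) = 3.

3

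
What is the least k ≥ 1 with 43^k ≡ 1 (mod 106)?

26

ord(43) | φ(106) = φ(2)·φ(53) = 1·52 = 52 = 2^2 · 13.
Divisors of 52: 1, 2, 4, 13, 26, 52.
Check 43^d mod 106 for each divisor in increasing order:
43^1 ≡ 43 (mod 106)
43^2 ≡ 47 (mod 106)
43^4 ≡ 89 (mod 106)
43^13 ≡ 105 (mod 106)
43^26 ≡ 1 (mod 106) ✓
The smallest such exponent is 26, so the order of 43 is 26.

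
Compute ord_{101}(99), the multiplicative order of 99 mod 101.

By Lagrange's theorem, ord_101(99) divides φ(101) = 101 − 1 = 100 = 2^2 · 5^2.
Divisors of 100: 1, 2, 4, 5, 10, 20, 25, 50, 100.
Evaluate successive powers at the divisors of 100:
99^1 ≡ 99
99^2 ≡ 4
99^4 ≡ 16
99^5 ≡ 69
99^10 ≡ 14
99^20 ≡ 95
99^25 ≡ 91
99^50 ≡ 100
99^100 ≡ 1
So ord_101(99) = 100.

100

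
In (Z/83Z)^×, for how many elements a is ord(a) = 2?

φ(83) = 83 − 1 = 82 = 2 · 41.
Since (Z/83Z)^× is cyclic of order 82, the number of elements of order d is φ(d) when d | 82 and 0 otherwise.
2 | 82, and φ(2) = 2 − 1 = 1.

1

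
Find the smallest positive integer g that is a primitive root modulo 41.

6

φ(41) = 41 − 1 = 40 = 2^3 · 5.
Test candidates g = 2, 3, … against the prime factors q ∈ {2, 5} of φ(41): g is a generator iff g^(40/q) ≢ 1 for every such q.
g = 2: 2^20 ≡ 1 — hits 1, so not a primitive root.
g = 3: 3^20 ≡ 40; 3^8 ≡ 1 — hits 1, so not a primitive root.
g = 4: 4^20 ≡ 1 — hits 1, so not a primitive root.
g = 5: 5^20 ≡ 1 — hits 1, so not a primitive root.
g = 6: 6^20 ≡ 40; 6^8 ≡ 10 — none is 1, so 6 is a primitive root.
The smallest primitive root modulo 41 is 6.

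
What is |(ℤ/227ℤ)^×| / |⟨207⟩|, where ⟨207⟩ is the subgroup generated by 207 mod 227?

2

ord(207) | φ(227) = 227 − 1 = 226 = 2 · 113.
Divisors of 226: 1, 2, 113, 226.
Check 207^d mod 227 for each divisor in increasing order:
207^1 ≡ 207 (mod 227)
207^2 ≡ 173 (mod 227)
207^113 ≡ 1 (mod 227) ✓
So ord_227(207) = 113, hence |⟨207⟩| = 113.
The index is φ(227) / ord(207) = 226 / 113 = 2.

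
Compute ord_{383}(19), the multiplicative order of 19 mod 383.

191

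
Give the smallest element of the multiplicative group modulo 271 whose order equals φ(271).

φ(271) = 271 − 1 = 270 = 2 · 3^3 · 5.
Test candidates g = 2, 3, … against the prime factors q ∈ {2, 3, 5} of φ(271): g is a generator iff g^(270/q) ≢ 1 for every such q.
g = 2: 2^135 ≡ 1 — hits 1, so not a primitive root.
g = 3: 3^135 ≡ 270; 3^90 ≡ 1 — hits 1, so not a primitive root.
g = 4: 4^135 ≡ 1 — hits 1, so not a primitive root.
g = 5: 5^135 ≡ 1 — hits 1, so not a primitive root.
g = 6: 6^135 ≡ 270; 6^90 ≡ 242; 6^54 ≡ 10 — none is 1, so 6 is a primitive root.
So 6 is the smallest generator of (Z/271Z)^×.

6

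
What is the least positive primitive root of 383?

5

φ(383) = 383 − 1 = 382 = 2 · 191.
Test candidates g = 2, 3, … against the prime factors q ∈ {2, 191} of φ(383): g is a generator iff g^(382/q) ≢ 1 for every such q.
g = 2: 2^191 ≡ 1 — hits 1, so not a primitive root.
g = 3: 3^191 ≡ 1 — hits 1, so not a primitive root.
g = 4: 4^191 ≡ 1 — hits 1, so not a primitive root.
g = 5: 5^191 ≡ 382; 5^2 ≡ 25 — none is 1, so 5 is a primitive root.
The smallest primitive root modulo 383 is 5.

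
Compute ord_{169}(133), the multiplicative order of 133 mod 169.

Since 133 ∈ (Z/169Z)^×, its order divides φ(169) = φ(13^2) = 13·(13−1) = 156 = 2^2 · 3 · 13.
Divisors of 156: 1, 2, 3, 4, 6, 12, 13, 26, 39, 52, 78, 156.
Test each divisor d:
133^1 ≡ 133 (mod 169)
133^2 ≡ 113 (mod 169)
133^3 ≡ 157 (mod 169)
133^4 ≡ 94 (mod 169)
133^6 ≡ 144 (mod 169)
133^12 ≡ 118 (mod 169)
133^13 ≡ 146 (mod 169)
133^26 ≡ 22 (mod 169)
133^39 ≡ 1 (mod 169) ✓
Therefore the multiplicative order of 133 modulo 169 is 39.

39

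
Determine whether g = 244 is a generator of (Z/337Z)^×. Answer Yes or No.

φ(337) = 337 − 1 = 336 = 2^4 · 3 · 7.
It suffices to check that the order of 244 is not a proper divisor of 336: compute 244^(336/q) for q ∈ {2, 3, 7}.
244^168 ≡ 336 (mod 337)  [q = 2: ≢ 1 ✓]
244^112 ≡ 128 (mod 337)  [q = 3: ≢ 1 ✓]
244^48 ≡ 295 (mod 337)  [q = 7: ≢ 1 ✓]
None equal 1, so ord_337(244) = 336: 244 is a primitive root.

Yes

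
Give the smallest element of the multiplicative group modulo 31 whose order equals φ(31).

3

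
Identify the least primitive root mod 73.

5

φ(73) = 73 − 1 = 72 = 2^3 · 3^2.
g is a primitive root iff g^(72/q) ≢ 1 (mod 73) for each prime q ∈ {2, 3}.
g = 2: 2^36 ≡ 1 — hits 1, so not a primitive root.
g = 3: 3^36 ≡ 1 — hits 1, so not a primitive root.
g = 4: 4^36 ≡ 1 — hits 1, so not a primitive root.
g = 5: 5^36 ≡ 72; 5^24 ≡ 8 — none is 1, so 5 is a primitive root.
The smallest primitive root modulo 73 is 5.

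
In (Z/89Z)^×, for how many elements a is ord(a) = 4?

φ(89) = 89 − 1 = 88 = 2^3 · 11.
Since (Z/89Z)^× is cyclic of order 88, the number of elements of order d is φ(d) when d | 88 and 0 otherwise.
4 = 2^2 divides 88, and φ(4) = 2.

2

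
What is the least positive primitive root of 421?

φ(421) = 421 − 1 = 420 = 2^2 · 3 · 5 · 7.
g is a primitive root iff g^(420/q) ≢ 1 (mod 421) for each prime q ∈ {2, 3, 5, 7}.
g = 2: 2^210 ≡ 420; 2^140 ≡ 400; 2^84 ≡ 279; 2^60 ≡ 370 — none is 1, so 2 is a primitive root.
Hence the least primitive root of 421 is 2.

2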